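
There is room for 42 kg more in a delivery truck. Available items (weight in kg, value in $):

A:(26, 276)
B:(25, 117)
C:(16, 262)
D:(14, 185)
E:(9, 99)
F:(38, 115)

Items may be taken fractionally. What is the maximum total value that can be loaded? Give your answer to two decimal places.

Order: C (262/16=16.38) > D (185/14=13.21) > E (99/9=11.00) > A (276/26=10.62) > B (117/25=4.68) > F (115/38=3.03)
Fill: take C (16 @ 262) → take D (14 @ 185) → take E (9 @ 99) → take 3/26 of A → 31.85; 42/42 used.
Total value = 577.85

577.85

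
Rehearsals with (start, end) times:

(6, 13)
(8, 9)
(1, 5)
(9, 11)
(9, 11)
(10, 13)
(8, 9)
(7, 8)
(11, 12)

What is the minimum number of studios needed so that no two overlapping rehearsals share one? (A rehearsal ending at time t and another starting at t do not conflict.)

4

Count concurrent intervals with a sweep; the peak is the room count.
starts: [1, 6, 7, 8, 8, 9, 9, 10, 11]
ends:   [5, 8, 9, 9, 11, 11, 12, 13, 13]
s1→1 e5→0 s6→1 s7→2 e8→1 s8→2 s8→3 e9→2 e9→1 s9→2 s9→3 s10→4  — peak 4.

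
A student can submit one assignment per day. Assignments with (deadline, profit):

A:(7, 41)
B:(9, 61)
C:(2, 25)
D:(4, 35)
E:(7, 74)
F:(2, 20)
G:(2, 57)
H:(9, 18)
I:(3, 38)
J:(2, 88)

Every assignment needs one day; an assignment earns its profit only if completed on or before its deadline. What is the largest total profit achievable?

Take jobs in profit order; each goes to the latest open slot no later than its deadline.
Profit order: J=88 E=74 B=61 G=57 A=41 I=38 D=35 C=25 F=20 H=18
Assign: J→slot 2, E→slot 7, B→slot 9, G→slot 1, A→slot 6, I→slot 3, D→slot 4, C skipped, F skipped, H→slot 8.
Slots: [1:G] [2:J] [3:I] [4:D] [6:A] [7:E] [8:H] [9:B]
Profit = 57 + 88 + 38 + 35 + 41 + 74 + 18 + 61 = 412

412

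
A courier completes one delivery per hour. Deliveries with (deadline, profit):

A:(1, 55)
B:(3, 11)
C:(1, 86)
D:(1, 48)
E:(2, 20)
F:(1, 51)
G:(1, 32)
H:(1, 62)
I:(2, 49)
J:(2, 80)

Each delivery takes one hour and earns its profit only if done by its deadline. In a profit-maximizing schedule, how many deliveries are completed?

3

Sort by profit descending; place each in the latest free slot ≤ its deadline.
Profit order: C=86 J=80 H=62 A=55 F=51 I=49 D=48 G=32 E=20 B=11
Assign: C→slot 1, J→slot 2, H skipped, A skipped, F skipped, I skipped, D skipped, G skipped, E skipped, B→slot 3.
Slots: [1:C] [2:J] [3:B]
3 of 10 scheduled.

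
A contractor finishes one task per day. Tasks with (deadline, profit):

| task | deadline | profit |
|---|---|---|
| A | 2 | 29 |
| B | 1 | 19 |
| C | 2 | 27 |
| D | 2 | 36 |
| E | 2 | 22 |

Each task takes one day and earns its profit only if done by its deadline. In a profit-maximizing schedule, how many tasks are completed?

Sort by profit descending; place each in the latest free slot ≤ its deadline.
By profit: D(d2,36), A(d2,29), C(d2,27), E(d2,22), B(d1,19)
D→slot 2; A→slot 1; C skipped; E skipped; B skipped.
2 of 5 scheduled.

2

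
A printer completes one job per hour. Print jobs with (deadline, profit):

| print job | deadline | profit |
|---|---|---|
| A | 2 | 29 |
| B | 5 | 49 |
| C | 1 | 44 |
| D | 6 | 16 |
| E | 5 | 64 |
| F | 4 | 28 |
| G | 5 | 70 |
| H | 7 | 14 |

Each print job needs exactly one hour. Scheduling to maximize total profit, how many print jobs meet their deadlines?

By profit: G(d5,70), E(d5,64), B(d5,49), C(d1,44), A(d2,29), F(d4,28), D(d6,16), H(d7,14)
G→slot 5; E→slot 4; B→slot 3; C→slot 1; A→slot 2; F skipped; D→slot 6; H→slot 7.
7 of 8 scheduled.

7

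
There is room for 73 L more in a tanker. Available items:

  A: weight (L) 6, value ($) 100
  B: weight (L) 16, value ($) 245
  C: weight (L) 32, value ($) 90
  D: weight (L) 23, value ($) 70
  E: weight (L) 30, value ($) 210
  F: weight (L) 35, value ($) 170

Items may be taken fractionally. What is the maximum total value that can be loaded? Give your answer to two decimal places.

Sort by value per unit weight and fill in that order.
Ratios (sorted): A 16.67, B 15.31, E 7.00, F 4.86, D 3.04, C 2.81
take A (6 @ 100); take B (16 @ 245); take E (30 @ 210); take 21/35 of F → 102.00. Capacity used 73/73.
Total value = 657.00

657.00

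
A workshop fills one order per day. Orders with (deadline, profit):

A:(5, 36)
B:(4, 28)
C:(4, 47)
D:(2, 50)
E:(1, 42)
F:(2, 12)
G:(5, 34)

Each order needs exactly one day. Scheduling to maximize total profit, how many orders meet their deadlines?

Take jobs in profit order; each goes to the latest open slot no later than its deadline.
Profit order: D=50 C=47 E=42 A=36 G=34 B=28 F=12
Assign: D→slot 2, C→slot 4, E→slot 1, A→slot 5, G→slot 3, B skipped, F skipped.
Slots: [1:E] [2:D] [3:G] [4:C] [5:A]
5 of 7 scheduled.

5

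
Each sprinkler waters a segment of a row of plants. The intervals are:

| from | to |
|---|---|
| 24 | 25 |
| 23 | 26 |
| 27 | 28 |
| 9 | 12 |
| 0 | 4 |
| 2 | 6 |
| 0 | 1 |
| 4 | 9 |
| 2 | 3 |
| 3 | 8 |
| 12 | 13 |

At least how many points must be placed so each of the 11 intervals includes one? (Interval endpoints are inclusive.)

6

By right end: [0,1]  [2,3]  [0,4]  [2,6]  [3,8]  [4,9]  [9,12]  [12,13]  [24,25]  [23,26]  [27,28]
[0,1] uncovered → point at 1; [2,3] uncovered → point at 3; [4,9] uncovered → point at 9; [12,13] uncovered → point at 13; [24,25] uncovered → point at 25; [27,28] uncovered → point at 28.
Points: 1, 3, 9, 13, 25, 28 (6 total).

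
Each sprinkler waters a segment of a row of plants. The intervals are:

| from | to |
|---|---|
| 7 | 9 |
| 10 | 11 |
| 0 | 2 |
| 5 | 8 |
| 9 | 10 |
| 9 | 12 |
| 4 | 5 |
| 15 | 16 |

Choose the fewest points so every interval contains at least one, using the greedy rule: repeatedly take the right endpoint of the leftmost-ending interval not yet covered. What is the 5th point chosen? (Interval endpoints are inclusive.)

Process intervals by earliest right end; each time one isn't hit yet, stab at its right endpoint.
By right end: [0,2]  [4,5]  [5,8]  [7,9]  [9,10]  [10,11]  [9,12]  [15,16]
[0,2] uncovered → point at 2; [4,5] uncovered → point at 5; [7,9] uncovered → point at 9; [10,11] uncovered → point at 11; [15,16] uncovered → point at 16.
Points: 2, 5, 9, 11, 16 (5 total).

16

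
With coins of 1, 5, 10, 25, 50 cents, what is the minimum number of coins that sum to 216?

7

Greedy: take as many of the largest coin as possible, then repeat with the remainder.
216 − 4×50→16 − 1×10→6 − 1×5→1 − 1×1→0
Total coins = 4 + 1 + 1 + 1 = 7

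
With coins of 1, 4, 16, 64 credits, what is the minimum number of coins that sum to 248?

8

248 = 3×64 + 3×16 + 2×4
Total coins = 3 + 3 + 2 = 8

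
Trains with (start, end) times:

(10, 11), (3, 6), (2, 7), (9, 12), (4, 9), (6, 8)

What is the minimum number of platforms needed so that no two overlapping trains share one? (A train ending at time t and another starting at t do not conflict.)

3

starts: [2, 3, 4, 6, 9, 10]
ends:   [6, 7, 8, 9, 11, 12]
s2→1 s3→2 s4→3  — peak 3.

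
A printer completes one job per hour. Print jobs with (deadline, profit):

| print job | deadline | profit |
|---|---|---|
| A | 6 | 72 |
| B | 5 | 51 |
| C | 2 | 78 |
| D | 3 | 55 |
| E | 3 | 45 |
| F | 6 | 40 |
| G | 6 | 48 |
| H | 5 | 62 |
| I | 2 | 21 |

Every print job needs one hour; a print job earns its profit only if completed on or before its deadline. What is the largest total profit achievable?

366

Take jobs in profit order; each goes to the latest open slot no later than its deadline.
Profit order: C=78 A=72 H=62 D=55 B=51 G=48 E=45 F=40 I=21
Assign: C→slot 2, A→slot 6, H→slot 5, D→slot 3, B→slot 4, G→slot 1, E skipped, F skipped, I skipped.
Slots: [1:G] [2:C] [3:D] [4:B] [5:H] [6:A]
Profit = 48 + 78 + 55 + 51 + 62 + 72 = 366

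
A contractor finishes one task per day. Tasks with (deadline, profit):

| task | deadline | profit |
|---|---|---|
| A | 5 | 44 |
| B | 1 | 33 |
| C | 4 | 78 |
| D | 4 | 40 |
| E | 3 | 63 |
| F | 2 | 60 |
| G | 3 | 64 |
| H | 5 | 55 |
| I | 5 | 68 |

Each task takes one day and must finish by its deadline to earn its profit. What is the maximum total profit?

Sort by profit descending; place each in the latest free slot ≤ its deadline.
By profit: C(d4,78), I(d5,68), G(d3,64), E(d3,63), F(d2,60), H(d5,55), A(d5,44), D(d4,40), B(d1,33)
C→slot 4; I→slot 5; G→slot 3; E→slot 2; F→slot 1; H skipped; A skipped; D skipped; B skipped.
Profit = 60 + 63 + 64 + 78 + 68 = 333

333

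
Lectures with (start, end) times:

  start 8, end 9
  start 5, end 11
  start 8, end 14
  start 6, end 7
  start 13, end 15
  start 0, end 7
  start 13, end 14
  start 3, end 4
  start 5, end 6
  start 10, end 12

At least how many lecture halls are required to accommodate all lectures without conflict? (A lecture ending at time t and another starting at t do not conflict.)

Count concurrent intervals with a sweep; the peak is the room count.
Events (time:±→running): 0:+→1 3:+→2 4:-→1 5:+→2 5:+→3 … peak 3.

3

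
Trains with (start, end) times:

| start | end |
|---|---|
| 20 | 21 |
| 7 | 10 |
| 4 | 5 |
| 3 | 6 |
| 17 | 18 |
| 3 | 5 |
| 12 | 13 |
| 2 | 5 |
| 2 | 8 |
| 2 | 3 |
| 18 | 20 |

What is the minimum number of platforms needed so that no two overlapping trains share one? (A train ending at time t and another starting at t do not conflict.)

Events (time:±→running): 2:+→1 2:+→2 2:+→3 3:-→2 3:+→3 3:+→4 4:+→5 … peak 5.

5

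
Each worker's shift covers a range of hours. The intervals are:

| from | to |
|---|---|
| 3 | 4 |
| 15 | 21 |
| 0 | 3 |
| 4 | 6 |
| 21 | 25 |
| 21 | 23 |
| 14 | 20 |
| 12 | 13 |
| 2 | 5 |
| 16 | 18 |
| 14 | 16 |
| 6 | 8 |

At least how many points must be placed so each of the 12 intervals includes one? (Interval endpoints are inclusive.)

5

By right end: [0,3]  [3,4]  [2,5]  [4,6]  [6,8]  [12,13]  [14,16]  [16,18]  [14,20]  [15,21]  [21,23]  [21,25]
[0,3] uncovered → point at 3; [4,6] uncovered → point at 6; [12,13] uncovered → point at 13; [14,16] uncovered → point at 16; [21,23] uncovered → point at 23.
Points: 3, 6, 13, 16, 23 (5 total).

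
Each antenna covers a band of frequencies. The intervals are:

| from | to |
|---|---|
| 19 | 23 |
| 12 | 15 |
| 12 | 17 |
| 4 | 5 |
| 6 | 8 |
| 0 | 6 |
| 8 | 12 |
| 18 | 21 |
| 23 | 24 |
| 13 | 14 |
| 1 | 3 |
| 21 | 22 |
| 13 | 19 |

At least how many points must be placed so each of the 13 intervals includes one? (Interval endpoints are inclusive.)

6

Sort by right endpoint; whenever an interval is uncovered, place a point at its right end.
Sorted: [1,3] [4,5] [0,6] [6,8] [8,12] [13,14] [12,15] [12,17] [13,19] [18,21] [21,22] [19,23] [23,24]
{[1,3]} hit by 3; {[4,5],[0,6]} hit by 5; {[6,8],[8,12]} hit by 8; {[13,14],[12,15],[12,17],[13,19]} hit by 14; {[18,21],[21,22],[19,23]} hit by 21; {[23,24]} hit by 24.
Points: 3, 5, 8, 14, 21, 24 (6 total).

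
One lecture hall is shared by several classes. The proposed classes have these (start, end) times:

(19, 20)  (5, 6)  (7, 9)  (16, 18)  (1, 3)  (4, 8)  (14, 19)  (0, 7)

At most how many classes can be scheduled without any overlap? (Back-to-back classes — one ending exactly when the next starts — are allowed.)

Greedy by earliest finish: after sorting by end time, pick each interval compatible with the last pick.
Sorted by end: (1,3)  (5,6)  (0,7)  (4,8)  (7,9)  (16,18)  (14,19)  (19,20)
take (1,3); take (5,6); take (7,9); take (16,18); skip (14,19); take (19,20).
Selected 5 classes.

5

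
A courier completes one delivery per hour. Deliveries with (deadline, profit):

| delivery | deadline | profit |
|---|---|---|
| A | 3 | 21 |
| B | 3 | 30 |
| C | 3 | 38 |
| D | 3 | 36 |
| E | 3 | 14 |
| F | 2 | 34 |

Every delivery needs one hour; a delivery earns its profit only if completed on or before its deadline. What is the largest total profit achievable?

108

By profit: C(d3,38), D(d3,36), F(d2,34), B(d3,30), A(d3,21), E(d3,14)
C→slot 3; D→slot 2; F→slot 1; B skipped; A skipped; E skipped.
Profit = 34 + 36 + 38 = 108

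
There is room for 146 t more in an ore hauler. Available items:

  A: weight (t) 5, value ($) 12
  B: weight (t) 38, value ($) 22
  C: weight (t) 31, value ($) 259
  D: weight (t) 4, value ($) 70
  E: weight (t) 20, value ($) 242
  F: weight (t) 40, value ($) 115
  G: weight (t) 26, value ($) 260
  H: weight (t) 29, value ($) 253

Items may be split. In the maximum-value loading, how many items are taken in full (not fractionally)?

Greedy by value/weight ratio, highest first.
Ratios (sorted): D 17.50, E 12.10, G 10.00, H 8.72, C 8.35, F 2.88, A 2.40, B 0.58
take D (4 @ 70); take E (20 @ 242); take G (26 @ 260); take H (29 @ 253); take C (31 @ 259); take 36/40 of F → 103.50. Capacity used 146/146.
5 item(s) taken whole; one partial (take 36/40 of F).

5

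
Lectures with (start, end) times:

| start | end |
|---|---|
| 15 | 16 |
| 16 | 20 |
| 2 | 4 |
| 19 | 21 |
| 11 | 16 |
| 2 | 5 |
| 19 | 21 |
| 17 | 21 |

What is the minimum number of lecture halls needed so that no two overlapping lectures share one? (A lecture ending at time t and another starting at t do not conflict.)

4

Count concurrent intervals with a sweep; the peak is the room count.
Events (time:±→running): 2:+→1 2:+→2 4:-→1 5:-→0 11:+→1 15:+→2 16:-→1 16:-→0 16:+→1 17:+→2 19:+→3 19:+→4 … peak 4.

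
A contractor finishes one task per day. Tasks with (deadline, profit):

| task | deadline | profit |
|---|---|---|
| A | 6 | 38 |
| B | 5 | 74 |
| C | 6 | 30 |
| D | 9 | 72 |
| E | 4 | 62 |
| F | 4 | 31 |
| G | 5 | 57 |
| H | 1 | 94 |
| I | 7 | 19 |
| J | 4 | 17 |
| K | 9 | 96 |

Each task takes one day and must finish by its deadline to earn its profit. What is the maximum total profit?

Profit order: K=96 H=94 B=74 D=72 E=62 G=57 A=38 F=31 C=30 I=19 J=17
Assign: K→slot 9, H→slot 1, B→slot 5, D→slot 8, E→slot 4, G→slot 3, A→slot 6, F→slot 2, C skipped, I→slot 7, J skipped.
Slots: [1:H] [2:F] [3:G] [4:E] [5:B] [6:A] [7:I] [8:D] [9:K]
Profit = 94 + 31 + 57 + 62 + 74 + 38 + 19 + 72 + 96 = 543

543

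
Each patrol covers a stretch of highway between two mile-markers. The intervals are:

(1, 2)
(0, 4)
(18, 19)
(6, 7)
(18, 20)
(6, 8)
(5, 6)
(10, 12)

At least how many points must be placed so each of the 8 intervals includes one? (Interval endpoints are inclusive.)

4

Sort by right endpoint; whenever an interval is uncovered, place a point at its right end.
Sorted: [1,2] [0,4] [5,6] [6,7] [6,8] [10,12] [18,19] [18,20]
{[1,2],[0,4]} hit by 2; {[5,6],[6,7],[6,8]} hit by 6; {[10,12]} hit by 12; {[18,19],[18,20]} hit by 19.
Points: 2, 6, 12, 19 (4 total).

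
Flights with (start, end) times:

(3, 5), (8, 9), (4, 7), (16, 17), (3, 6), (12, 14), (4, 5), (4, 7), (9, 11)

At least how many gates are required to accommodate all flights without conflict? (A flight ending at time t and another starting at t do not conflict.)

starts: [3, 3, 4, 4, 4, 8, 9, 12, 16]
ends:   [5, 5, 6, 7, 7, 9, 11, 14, 17]
s3→1 s3→2 s4→3 s4→4 s4→5  — peak 5.

5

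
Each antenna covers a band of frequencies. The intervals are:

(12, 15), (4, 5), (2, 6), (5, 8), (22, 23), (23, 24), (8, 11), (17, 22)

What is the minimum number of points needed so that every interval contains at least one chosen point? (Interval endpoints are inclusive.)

By right end: [4,5]  [2,6]  [5,8]  [8,11]  [12,15]  [17,22]  [22,23]  [23,24]
[4,5] uncovered → point at 5; [8,11] uncovered → point at 11; [12,15] uncovered → point at 15; [17,22] uncovered → point at 22; [23,24] uncovered → point at 24.
Points: 5, 11, 15, 22, 24 (5 total).

5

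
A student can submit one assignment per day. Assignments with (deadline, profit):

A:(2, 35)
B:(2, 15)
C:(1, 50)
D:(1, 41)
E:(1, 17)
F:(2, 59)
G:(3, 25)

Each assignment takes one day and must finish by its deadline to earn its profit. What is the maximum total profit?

134

Take jobs in profit order; each goes to the latest open slot no later than its deadline.
Profit order: F=59 C=50 D=41 A=35 G=25 E=17 B=15
Assign: F→slot 2, C→slot 1, D skipped, A skipped, G→slot 3, E skipped, B skipped.
Slots: [1:C] [2:F] [3:G]
Profit = 50 + 59 + 25 = 134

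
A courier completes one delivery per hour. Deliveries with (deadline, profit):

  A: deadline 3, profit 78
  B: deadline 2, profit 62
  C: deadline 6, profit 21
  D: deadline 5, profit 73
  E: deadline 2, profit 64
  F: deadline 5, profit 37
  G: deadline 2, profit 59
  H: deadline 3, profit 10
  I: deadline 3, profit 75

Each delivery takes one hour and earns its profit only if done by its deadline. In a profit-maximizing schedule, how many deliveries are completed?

Sort by profit descending; place each in the latest free slot ≤ its deadline.
By profit: A(d3,78), I(d3,75), D(d5,73), E(d2,64), B(d2,62), G(d2,59), F(d5,37), C(d6,21), H(d3,10)
A→slot 3; I→slot 2; D→slot 5; E→slot 1; B skipped; G skipped; F→slot 4; C→slot 6; H skipped.
6 of 9 scheduled.

6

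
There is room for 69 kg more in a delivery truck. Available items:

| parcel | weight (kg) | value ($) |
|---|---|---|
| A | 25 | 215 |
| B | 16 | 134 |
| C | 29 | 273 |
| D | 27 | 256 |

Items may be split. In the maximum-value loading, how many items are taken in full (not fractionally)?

2

Sort by value per unit weight and fill in that order.
Order: D (256/27=9.48) > C (273/29=9.41) > A (215/25=8.60) > B (134/16=8.38)
Fill: take D (27 @ 256) → take C (29 @ 273) → take 13/25 of A → 111.80; 69/69 used.
2 item(s) taken whole; one partial (take 13/25 of A).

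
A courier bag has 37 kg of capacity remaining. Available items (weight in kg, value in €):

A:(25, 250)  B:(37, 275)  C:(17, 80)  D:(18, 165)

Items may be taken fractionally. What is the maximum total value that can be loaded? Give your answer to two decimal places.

Greedy by value/weight ratio, highest first.
Ratios (sorted): A 10.00, D 9.17, B 7.43, C 4.71
take A (25 @ 250); take 12/18 of D → 110.00. Capacity used 37/37.
Total value = 360.00

360.00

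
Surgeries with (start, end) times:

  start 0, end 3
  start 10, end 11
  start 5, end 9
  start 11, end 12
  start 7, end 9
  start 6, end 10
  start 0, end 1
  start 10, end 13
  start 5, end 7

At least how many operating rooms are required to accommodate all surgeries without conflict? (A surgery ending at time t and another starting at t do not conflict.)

3

The answer is the maximum number of intervals overlapping at any instant.
starts: [0, 0, 5, 5, 6, 7, 10, 10, 11]
ends:   [1, 3, 7, 9, 9, 10, 11, 12, 13]
s0→1 s0→2 e1→1 e3→0 s5→1 s5→2 s6→3  — peak 3.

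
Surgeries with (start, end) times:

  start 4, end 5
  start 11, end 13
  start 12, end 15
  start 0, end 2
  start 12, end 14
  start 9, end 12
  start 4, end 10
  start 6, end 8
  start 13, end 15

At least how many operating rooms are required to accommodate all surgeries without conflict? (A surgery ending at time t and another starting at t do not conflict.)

The answer is the maximum number of intervals overlapping at any instant.
starts: [0, 4, 4, 6, 9, 11, 12, 12, 13]
ends:   [2, 5, 8, 10, 12, 13, 14, 15, 15]
s0→1 e2→0 s4→1 s4→2 e5→1 s6→2 e8→1 s9→2 e10→1 s11→2 e12→1 s12→2 s12→3  — peak 3.

3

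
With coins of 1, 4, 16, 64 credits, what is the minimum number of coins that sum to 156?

156 = 2×64 + 1×16 + 3×4
Total coins = 2 + 1 + 3 = 6

6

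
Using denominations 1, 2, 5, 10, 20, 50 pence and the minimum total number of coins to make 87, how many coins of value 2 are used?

1

87 = 1×50 + 1×20 + 1×10 + 1×5 + 1×2
Count of 2: 1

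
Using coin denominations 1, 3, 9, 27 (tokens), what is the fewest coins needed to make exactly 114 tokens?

114 − 4×27→6 − 2×3→0
Total coins = 4 + 2 = 6

6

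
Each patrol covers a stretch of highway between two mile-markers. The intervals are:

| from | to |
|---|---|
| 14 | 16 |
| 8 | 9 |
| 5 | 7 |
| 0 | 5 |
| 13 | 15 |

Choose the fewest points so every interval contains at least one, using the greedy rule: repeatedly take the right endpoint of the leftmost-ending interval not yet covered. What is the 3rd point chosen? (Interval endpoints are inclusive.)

15

Sort by right endpoint; whenever an interval is uncovered, place a point at its right end.
By right end: [0,5]  [5,7]  [8,9]  [13,15]  [14,16]
[0,5] uncovered → point at 5; [8,9] uncovered → point at 9; [13,15] uncovered → point at 15.
Points: 5, 9, 15 (3 total).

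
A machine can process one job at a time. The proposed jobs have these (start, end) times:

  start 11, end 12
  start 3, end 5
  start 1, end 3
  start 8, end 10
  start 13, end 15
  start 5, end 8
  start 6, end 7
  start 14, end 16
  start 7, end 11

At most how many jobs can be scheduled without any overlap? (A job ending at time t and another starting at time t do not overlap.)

6

Sorted by end: (1,3)  (3,5)  (6,7)  (5,8)  (8,10)  (7,11)  (11,12)  (13,15)  (14,16)
take (1,3); take (3,5); take (6,7); take (8,10); take (11,12); take (13,15).
Selected 6 jobs.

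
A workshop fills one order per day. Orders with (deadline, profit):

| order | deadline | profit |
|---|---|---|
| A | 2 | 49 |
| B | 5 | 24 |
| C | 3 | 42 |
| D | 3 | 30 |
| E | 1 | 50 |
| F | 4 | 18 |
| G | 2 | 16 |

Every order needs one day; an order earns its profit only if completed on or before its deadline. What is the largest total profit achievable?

183

By profit: E(d1,50), A(d2,49), C(d3,42), D(d3,30), B(d5,24), F(d4,18), G(d2,16)
E→slot 1; A→slot 2; C→slot 3; D skipped; B→slot 5; F→slot 4; G skipped.
Profit = 50 + 49 + 42 + 18 + 24 = 183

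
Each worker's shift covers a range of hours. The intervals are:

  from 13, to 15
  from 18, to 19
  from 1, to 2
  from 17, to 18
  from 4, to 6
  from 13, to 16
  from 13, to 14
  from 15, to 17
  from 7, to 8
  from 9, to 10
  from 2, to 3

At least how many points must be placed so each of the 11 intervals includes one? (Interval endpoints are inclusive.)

7

Process intervals by earliest right end; each time one isn't hit yet, stab at its right endpoint.
Sorted: [1,2] [2,3] [4,6] [7,8] [9,10] [13,14] [13,15] [13,16] [15,17] [17,18] [18,19]
{[1,2],[2,3]} hit by 2; {[4,6]} hit by 6; {[7,8]} hit by 8; {[9,10]} hit by 10; {[13,14],[13,15],[13,16]} hit by 14; {[15,17],[17,18]} hit by 17; {[18,19]} hit by 19.
Points: 2, 6, 8, 10, 14, 17, 19 (7 total).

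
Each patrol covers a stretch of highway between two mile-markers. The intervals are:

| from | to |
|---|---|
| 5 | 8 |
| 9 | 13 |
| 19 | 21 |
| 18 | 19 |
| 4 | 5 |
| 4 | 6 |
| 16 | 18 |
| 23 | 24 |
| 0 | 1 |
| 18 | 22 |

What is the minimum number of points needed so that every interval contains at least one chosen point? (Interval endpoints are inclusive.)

6

Sorted: [0,1] [4,5] [4,6] [5,8] [9,13] [16,18] [18,19] [19,21] [18,22] [23,24]
{[0,1]} hit by 1; {[4,5],[4,6],[5,8]} hit by 5; {[9,13]} hit by 13; {[16,18],[18,19]} hit by 18; {[19,21],[18,22]} hit by 21; {[23,24]} hit by 24.
Points: 1, 5, 13, 18, 21, 24 (6 total).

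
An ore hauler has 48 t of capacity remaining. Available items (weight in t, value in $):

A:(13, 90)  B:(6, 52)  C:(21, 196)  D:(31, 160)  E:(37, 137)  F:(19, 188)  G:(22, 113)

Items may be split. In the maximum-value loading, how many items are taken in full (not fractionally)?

Greedy by value/weight ratio, highest first.
Ratios (sorted): F 9.89, C 9.33, B 8.67, A 6.92, D 5.16, G 5.14, E 3.70
take F (19 @ 188); take C (21 @ 196); take B (6 @ 52); take 2/13 of A → 13.85. Capacity used 48/48.
3 item(s) taken whole; one partial (take 2/13 of A).

3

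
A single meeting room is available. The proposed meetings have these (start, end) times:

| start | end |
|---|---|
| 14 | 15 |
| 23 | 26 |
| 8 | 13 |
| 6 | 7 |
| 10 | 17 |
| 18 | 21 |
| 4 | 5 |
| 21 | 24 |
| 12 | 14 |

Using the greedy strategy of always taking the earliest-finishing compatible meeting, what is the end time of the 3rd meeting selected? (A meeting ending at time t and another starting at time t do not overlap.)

13

Sort by end time and greedily take each interval whose start is ≥ the last chosen end.
Sorted by end: (4,5)  (6,7)  (8,13)  (12,14)  (14,15)  (10,17)  (18,21)  (21,24)  (23,26)
take (4,5); take (6,7); take (8,13); skip (12,14); take (14,15); skip (10,17); take (18,21); take (21,24).
Selected: (4,5) (6,7) (8,13) (14,15) (18,21) (21,24)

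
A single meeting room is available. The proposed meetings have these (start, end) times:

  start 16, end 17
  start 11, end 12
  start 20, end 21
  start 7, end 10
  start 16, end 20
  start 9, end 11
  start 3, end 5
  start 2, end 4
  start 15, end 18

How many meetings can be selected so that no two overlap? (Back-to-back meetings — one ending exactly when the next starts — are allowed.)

Sort by end time and greedily take each interval whose start is ≥ the last chosen end.
By end time: (2,4), (3,5), (7,10), (9,11), (11,12), (16,17), (15,18), (16,20), (20,21).
Pick (2,4); next start ≥ 4 → (7,10); next start ≥ 10 → (11,12); next start ≥ 12 → (16,17); next start ≥ 17 → (20,21).
Selected 5 meetings.

5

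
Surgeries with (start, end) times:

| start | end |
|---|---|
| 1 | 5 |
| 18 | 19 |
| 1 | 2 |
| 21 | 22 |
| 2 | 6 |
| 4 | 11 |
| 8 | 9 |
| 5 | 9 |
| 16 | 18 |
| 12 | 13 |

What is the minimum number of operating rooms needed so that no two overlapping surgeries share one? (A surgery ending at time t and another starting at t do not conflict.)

3

The answer is the maximum number of intervals overlapping at any instant.
starts: [1, 1, 2, 4, 5, 8, 12, 16, 18, 21]
ends:   [2, 5, 6, 9, 9, 11, 13, 18, 19, 22]
s1→1 s1→2 e2→1 s2→2 s4→3  — peak 3.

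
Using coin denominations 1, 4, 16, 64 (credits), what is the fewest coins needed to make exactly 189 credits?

189 = 2×64 + 3×16 + 3×4 + 1×1
Total coins = 2 + 3 + 3 + 1 = 9

9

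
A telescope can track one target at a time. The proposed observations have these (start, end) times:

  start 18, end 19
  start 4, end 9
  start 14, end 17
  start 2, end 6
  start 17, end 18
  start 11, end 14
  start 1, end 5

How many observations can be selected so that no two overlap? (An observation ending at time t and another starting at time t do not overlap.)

By end time: (1,5), (2,6), (4,9), (11,14), (14,17), (17,18), (18,19).
Pick (1,5); next start ≥ 5 → (11,14); next start ≥ 14 → (14,17); next start ≥ 17 → (17,18); next start ≥ 18 → (18,19).
Selected 5 observations.

5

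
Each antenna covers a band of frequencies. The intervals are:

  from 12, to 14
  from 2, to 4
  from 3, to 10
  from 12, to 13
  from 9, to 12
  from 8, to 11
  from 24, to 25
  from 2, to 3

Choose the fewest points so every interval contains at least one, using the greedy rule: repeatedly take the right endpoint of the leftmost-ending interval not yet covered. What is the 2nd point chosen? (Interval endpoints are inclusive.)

11

Process intervals by earliest right end; each time one isn't hit yet, stab at its right endpoint.
By right end: [2,3]  [2,4]  [3,10]  [8,11]  [9,12]  [12,13]  [12,14]  [24,25]
[2,3] uncovered → point at 3; [8,11] uncovered → point at 11; [12,13] uncovered → point at 13; [24,25] uncovered → point at 25.
Points: 3, 11, 13, 25 (4 total).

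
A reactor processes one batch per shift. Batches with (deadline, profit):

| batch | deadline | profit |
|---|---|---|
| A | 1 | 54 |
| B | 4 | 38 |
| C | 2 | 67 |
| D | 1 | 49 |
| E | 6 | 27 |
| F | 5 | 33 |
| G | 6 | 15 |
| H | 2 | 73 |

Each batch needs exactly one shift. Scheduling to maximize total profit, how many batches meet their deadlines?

By profit: H(d2,73), C(d2,67), A(d1,54), D(d1,49), B(d4,38), F(d5,33), E(d6,27), G(d6,15)
H→slot 2; C→slot 1; A skipped; D skipped; B→slot 4; F→slot 5; E→slot 6; G→slot 3.
6 of 8 scheduled.

6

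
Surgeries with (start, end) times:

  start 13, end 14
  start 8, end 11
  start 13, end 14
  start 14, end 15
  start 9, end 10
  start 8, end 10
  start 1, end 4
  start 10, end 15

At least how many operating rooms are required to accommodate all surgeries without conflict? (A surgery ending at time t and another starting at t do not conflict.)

3

Count concurrent intervals with a sweep; the peak is the room count.
Events (time:±→running): 1:+→1 4:-→0 8:+→1 8:+→2 9:+→3 … peak 3.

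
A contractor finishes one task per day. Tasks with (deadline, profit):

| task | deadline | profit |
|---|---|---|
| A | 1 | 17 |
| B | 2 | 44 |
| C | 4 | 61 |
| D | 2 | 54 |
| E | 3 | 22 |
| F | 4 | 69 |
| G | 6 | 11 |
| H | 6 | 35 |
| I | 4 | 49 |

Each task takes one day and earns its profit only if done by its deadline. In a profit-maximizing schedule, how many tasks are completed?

By profit: F(d4,69), C(d4,61), D(d2,54), I(d4,49), B(d2,44), H(d6,35), E(d3,22), A(d1,17), G(d6,11)
F→slot 4; C→slot 3; D→slot 2; I→slot 1; B skipped; H→slot 6; E skipped; A skipped; G→slot 5.
6 of 9 scheduled.

6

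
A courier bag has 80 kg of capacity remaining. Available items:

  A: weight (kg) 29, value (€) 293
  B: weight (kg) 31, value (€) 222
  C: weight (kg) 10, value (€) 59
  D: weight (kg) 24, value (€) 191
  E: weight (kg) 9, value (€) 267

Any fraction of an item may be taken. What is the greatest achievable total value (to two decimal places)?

879.90

Sort by value per unit weight and fill in that order.
Order: E (267/9=29.67) > A (293/29=10.10) > D (191/24=7.96) > B (222/31=7.16) > C (59/10=5.90)
Fill: take E (9 @ 267) → take A (29 @ 293) → take D (24 @ 191) → take 18/31 of B → 128.90; 80/80 used.
Total value = 879.90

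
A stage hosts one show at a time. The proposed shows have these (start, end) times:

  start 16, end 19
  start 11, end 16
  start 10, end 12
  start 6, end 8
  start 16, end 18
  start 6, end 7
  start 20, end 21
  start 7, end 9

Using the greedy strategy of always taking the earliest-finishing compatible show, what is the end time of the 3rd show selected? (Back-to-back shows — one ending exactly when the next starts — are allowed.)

Greedy by earliest finish: after sorting by end time, pick each interval compatible with the last pick.
By end time: (6,7), (6,8), (7,9), (10,12), (11,16), (16,18), (16,19), (20,21).
Pick (6,7); next start ≥ 7 → (7,9); next start ≥ 9 → (10,12); next start ≥ 12 → (16,18); next start ≥ 18 → (20,21).
Selected: (6,7) (7,9) (10,12) (16,18) (20,21)

12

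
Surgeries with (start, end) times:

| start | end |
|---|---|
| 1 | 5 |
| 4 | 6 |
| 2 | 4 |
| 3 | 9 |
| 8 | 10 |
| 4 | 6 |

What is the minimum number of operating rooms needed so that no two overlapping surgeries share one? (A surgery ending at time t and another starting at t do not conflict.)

Events (time:±→running): 1:+→1 2:+→2 3:+→3 4:-→2 4:+→3 4:+→4 … peak 4.

4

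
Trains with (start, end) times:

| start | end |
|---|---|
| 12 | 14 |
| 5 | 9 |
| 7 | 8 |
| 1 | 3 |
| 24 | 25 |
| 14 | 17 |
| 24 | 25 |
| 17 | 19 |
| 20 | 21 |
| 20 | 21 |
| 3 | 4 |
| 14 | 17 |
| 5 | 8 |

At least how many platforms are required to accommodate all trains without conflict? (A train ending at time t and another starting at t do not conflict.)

3

starts: [1, 3, 5, 5, 7, 12, 14, 14, 17, 20, 20, 24, 24]
ends:   [3, 4, 8, 8, 9, 14, 17, 17, 19, 21, 21, 25, 25]
s1→1 e3→0 s3→1 e4→0 s5→1 s5→2 s7→3  — peak 3.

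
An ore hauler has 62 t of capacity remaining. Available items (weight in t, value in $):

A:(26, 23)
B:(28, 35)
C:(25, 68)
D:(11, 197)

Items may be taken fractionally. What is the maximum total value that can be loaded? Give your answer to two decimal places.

297.50

Greedy by value/weight ratio, highest first.
Order: D (197/11=17.91) > C (68/25=2.72) > B (35/28=1.25) > A (23/26=0.88)
Fill: take D (11 @ 197) → take C (25 @ 68) → take 26/28 of B → 32.50; 62/62 used.
Total value = 297.50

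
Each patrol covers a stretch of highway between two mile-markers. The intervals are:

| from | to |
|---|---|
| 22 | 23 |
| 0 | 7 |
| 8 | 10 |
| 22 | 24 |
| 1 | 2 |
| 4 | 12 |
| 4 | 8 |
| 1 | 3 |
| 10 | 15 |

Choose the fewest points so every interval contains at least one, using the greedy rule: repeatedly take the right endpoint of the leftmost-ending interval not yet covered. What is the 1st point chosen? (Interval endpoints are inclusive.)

Sort by right endpoint; whenever an interval is uncovered, place a point at its right end.
Sorted: [1,2] [1,3] [0,7] [4,8] [8,10] [4,12] [10,15] [22,23] [22,24]
{[1,2],[1,3],[0,7]} hit by 2; {[4,8],[8,10],[4,12]} hit by 8; {[10,15]} hit by 15; {[22,23],[22,24]} hit by 23.
Points: 2, 8, 15, 23 (4 total).

2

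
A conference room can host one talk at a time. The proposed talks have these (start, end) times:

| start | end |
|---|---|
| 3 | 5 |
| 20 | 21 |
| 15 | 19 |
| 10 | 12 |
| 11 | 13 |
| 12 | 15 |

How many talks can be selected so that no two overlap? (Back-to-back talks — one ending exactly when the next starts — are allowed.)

Sorted by end: (3,5)  (10,12)  (11,13)  (12,15)  (15,19)  (20,21)
take (3,5); take (10,12); skip (11,13); take (12,15); take (15,19); take (20,21).
Selected 5 talks.

5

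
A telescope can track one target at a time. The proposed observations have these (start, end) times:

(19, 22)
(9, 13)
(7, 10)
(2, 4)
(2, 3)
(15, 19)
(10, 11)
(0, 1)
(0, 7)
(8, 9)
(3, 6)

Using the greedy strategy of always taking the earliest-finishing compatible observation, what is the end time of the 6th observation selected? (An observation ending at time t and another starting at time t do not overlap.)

19

Sorted by end: (0,1)  (2,3)  (2,4)  (3,6)  (0,7)  (8,9)  (7,10)  (10,11)  (9,13)  (15,19)  (19,22)
take (0,1); take (2,3); skip (2,4); take (3,6); take (8,9); take (10,11); take (15,19); take (19,22).
Selected: (0,1) (2,3) (3,6) (8,9) (10,11) (15,19) (19,22)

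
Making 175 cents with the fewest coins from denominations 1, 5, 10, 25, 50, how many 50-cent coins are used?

3

175 = 3×50 + 1×25
Count of 50: 3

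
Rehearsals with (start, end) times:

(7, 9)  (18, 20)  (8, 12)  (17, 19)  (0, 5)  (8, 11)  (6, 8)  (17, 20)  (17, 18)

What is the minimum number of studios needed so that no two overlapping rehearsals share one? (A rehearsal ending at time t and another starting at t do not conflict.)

starts: [0, 6, 7, 8, 8, 17, 17, 17, 18]
ends:   [5, 8, 9, 11, 12, 18, 19, 20, 20]
s0→1 e5→0 s6→1 s7→2 e8→1 s8→2 s8→3  — peak 3.

3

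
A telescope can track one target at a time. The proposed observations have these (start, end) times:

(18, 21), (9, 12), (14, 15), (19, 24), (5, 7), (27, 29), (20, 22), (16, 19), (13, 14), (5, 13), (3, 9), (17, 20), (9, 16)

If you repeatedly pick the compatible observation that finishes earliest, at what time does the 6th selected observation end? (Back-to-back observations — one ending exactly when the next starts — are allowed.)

22

Sort by end time and greedily take each interval whose start is ≥ the last chosen end.
By end time: (5,7), (3,9), (9,12), (5,13), (13,14), (14,15), (9,16), (16,19), (17,20), (18,21), (20,22), (19,24), (27,29).
Pick (5,7); next start ≥ 7 → (9,12); next start ≥ 12 → (13,14); next start ≥ 14 → (14,15); next start ≥ 15 → (16,19); next start ≥ 19 → (20,22); next start ≥ 22 → (27,29).
Selected: (5,7) (9,12) (13,14) (14,15) (16,19) (20,22) (27,29)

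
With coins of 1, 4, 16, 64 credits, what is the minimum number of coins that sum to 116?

5

Greedy: take as many of the largest coin as possible, then repeat with the remainder.
116 = 1×64 + 3×16 + 1×4
Total coins = 1 + 3 + 1 = 5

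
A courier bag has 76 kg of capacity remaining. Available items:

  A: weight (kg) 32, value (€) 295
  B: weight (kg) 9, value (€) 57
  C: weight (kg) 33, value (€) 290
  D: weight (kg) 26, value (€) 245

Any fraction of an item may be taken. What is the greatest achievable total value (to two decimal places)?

698.18

Ratios (sorted): D 9.42, A 9.22, C 8.79, B 6.33
take D (26 @ 245); take A (32 @ 295); take 18/33 of C → 158.18. Capacity used 76/76.
Total value = 698.18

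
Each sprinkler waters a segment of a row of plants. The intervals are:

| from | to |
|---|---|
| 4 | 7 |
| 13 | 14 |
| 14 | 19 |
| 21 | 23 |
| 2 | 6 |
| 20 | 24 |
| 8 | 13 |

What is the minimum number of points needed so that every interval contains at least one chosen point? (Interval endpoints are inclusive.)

Process intervals by earliest right end; each time one isn't hit yet, stab at its right endpoint.
Sorted: [2,6] [4,7] [8,13] [13,14] [14,19] [21,23] [20,24]
{[2,6],[4,7]} hit by 6; {[8,13],[13,14]} hit by 13; {[14,19]} hit by 19; {[21,23],[20,24]} hit by 23.
Points: 6, 13, 19, 23 (4 total).

4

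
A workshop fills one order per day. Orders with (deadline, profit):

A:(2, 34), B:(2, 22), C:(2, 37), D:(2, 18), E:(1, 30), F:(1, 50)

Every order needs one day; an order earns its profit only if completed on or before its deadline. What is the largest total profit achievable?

87

Take jobs in profit order; each goes to the latest open slot no later than its deadline.
Profit order: F=50 C=37 A=34 E=30 B=22 D=18
Assign: F→slot 1, C→slot 2, A skipped, E skipped, B skipped, D skipped.
Slots: [1:F] [2:C]
Profit = 50 + 37 = 87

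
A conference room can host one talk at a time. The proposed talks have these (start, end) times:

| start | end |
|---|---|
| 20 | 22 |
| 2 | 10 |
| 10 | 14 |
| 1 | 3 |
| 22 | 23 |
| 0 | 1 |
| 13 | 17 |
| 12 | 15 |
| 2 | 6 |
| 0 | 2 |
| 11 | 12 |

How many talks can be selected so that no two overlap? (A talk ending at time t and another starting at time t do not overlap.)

Sort by end time and greedily take each interval whose start is ≥ the last chosen end.
By end time: (0,1), (0,2), (1,3), (2,6), (2,10), (11,12), (10,14), (12,15), (13,17), (20,22), (22,23).
Pick (0,1); next start ≥ 1 → (1,3); next start ≥ 3 → (11,12); next start ≥ 12 → (12,15); next start ≥ 15 → (20,22); next start ≥ 22 → (22,23).
Selected 6 talks.

6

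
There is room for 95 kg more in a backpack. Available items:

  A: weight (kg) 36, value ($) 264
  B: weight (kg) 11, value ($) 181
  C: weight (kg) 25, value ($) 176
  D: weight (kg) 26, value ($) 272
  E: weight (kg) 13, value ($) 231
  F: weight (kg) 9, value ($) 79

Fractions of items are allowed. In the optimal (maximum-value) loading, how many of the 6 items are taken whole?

Greedy by value/weight ratio, highest first.
Order: E (231/13=17.77) > B (181/11=16.45) > D (272/26=10.46) > F (79/9=8.78) > A (264/36=7.33) > C (176/25=7.04)
Fill: take E (13 @ 231) → take B (11 @ 181) → take D (26 @ 272) → take F (9 @ 79) → take A (36 @ 264); 95/95 used.
5 item(s) taken whole.

5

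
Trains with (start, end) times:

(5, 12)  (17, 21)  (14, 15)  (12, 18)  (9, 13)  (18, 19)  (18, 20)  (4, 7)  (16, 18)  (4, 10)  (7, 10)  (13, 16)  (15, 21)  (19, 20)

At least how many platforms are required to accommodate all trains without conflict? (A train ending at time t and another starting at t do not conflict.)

Count concurrent intervals with a sweep; the peak is the room count.
starts: [4, 4, 5, 7, 9, 12, 13, 14, 15, 16, 17, 18, 18, 19]
ends:   [7, 10, 10, 12, 13, 15, 16, 18, 18, 19, 20, 20, 21, 21]
s4→1 s4→2 s5→3 e7→2 s7→3 s9→4  — peak 4.

4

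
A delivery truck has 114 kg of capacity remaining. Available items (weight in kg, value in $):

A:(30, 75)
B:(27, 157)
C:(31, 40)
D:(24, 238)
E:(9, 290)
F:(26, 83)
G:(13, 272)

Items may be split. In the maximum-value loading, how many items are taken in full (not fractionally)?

Sort by value per unit weight and fill in that order.
Order: E (290/9=32.22) > G (272/13=20.92) > D (238/24=9.92) > B (157/27=5.81) > F (83/26=3.19) > A (75/30=2.50) > C (40/31=1.29)
Fill: take E (9 @ 290) → take G (13 @ 272) → take D (24 @ 238) → take B (27 @ 157) → take F (26 @ 83) → take 15/30 of A → 37.50; 114/114 used.
5 item(s) taken whole; one partial (take 15/30 of A).

5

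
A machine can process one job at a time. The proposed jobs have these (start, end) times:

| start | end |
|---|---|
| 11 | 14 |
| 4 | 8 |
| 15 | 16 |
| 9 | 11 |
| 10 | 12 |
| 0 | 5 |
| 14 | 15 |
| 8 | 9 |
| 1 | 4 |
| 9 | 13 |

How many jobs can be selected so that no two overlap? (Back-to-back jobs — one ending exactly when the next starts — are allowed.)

By end time: (1,4), (0,5), (4,8), (8,9), (9,11), (10,12), (9,13), (11,14), (14,15), (15,16).
Pick (1,4); next start ≥ 4 → (4,8); next start ≥ 8 → (8,9); next start ≥ 9 → (9,11); next start ≥ 11 → (11,14); next start ≥ 14 → (14,15); next start ≥ 15 → (15,16).
Selected 7 jobs.

7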